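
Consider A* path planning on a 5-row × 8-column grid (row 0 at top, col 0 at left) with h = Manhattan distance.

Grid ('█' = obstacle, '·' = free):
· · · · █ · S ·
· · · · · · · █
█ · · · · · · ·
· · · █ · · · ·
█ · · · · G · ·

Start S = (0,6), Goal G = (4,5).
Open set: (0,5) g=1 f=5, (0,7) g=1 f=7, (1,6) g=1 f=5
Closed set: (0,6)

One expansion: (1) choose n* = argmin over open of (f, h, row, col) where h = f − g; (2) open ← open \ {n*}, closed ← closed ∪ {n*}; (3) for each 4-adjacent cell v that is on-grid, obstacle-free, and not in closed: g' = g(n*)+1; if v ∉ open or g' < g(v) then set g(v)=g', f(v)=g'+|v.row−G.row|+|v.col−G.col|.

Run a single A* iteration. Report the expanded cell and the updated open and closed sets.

expanded=(0,5); open=[(0,7) g=1 f=7, (1,5) g=2 f=5, (1,6) g=1 f=5]; closed=[(0,5), (0,6)]

step 1: expand (0,5) (f=5, h=4) → closed; open now [(0,7) g=1 f=7, (1,5) g=2 f=5, (1,6) g=1 f=5]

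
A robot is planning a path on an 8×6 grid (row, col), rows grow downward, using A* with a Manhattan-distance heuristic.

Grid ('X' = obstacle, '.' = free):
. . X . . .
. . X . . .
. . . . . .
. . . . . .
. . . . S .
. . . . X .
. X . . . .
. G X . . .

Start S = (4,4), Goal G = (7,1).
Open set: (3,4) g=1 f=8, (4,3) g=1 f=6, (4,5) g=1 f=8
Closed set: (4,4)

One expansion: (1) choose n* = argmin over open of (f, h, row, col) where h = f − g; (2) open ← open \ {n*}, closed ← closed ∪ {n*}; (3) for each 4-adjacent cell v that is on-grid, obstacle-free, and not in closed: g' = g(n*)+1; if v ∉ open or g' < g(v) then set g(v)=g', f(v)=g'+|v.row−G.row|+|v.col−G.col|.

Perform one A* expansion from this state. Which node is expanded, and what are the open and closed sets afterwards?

step 1: expand (4,3) (f=6, h=5) → closed; open now [(3,3) g=2 f=8, (3,4) g=1 f=8, (4,2) g=2 f=6, (4,5) g=1 f=8, (5,3) g=2 f=6]

expanded=(4,3); open=[(3,3) g=2 f=8, (3,4) g=1 f=8, (4,2) g=2 f=6, (4,5) g=1 f=8, (5,3) g=2 f=6]; closed=[(4,3), (4,4)]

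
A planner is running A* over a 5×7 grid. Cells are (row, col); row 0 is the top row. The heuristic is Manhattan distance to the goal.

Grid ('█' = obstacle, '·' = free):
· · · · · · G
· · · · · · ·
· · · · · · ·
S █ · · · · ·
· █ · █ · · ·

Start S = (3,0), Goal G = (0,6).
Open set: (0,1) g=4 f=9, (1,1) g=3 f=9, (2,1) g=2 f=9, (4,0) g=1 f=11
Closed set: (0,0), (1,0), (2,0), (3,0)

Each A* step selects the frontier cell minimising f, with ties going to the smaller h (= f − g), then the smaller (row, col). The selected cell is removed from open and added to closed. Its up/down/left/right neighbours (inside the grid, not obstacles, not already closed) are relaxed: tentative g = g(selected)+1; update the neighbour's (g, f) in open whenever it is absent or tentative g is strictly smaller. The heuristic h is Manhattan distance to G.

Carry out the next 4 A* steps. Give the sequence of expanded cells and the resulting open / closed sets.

step 1: expand (0,1) (f=9, h=5) → closed; open now [(0,2) g=5 f=9, (1,1) g=3 f=9, (2,1) g=2 f=9, (4,0) g=1 f=11]
step 2: expand (0,2) (f=9, h=4) → closed; open now [(0,3) g=6 f=9, (1,1) g=3 f=9, (1,2) g=6 f=11, (2,1) g=2 f=9, (4,0) g=1 f=11]
step 3: expand (0,3) (f=9, h=3) → closed; open now [(0,4) g=7 f=9, (1,1) g=3 f=9, (1,2) g=6 f=11, (1,3) g=7 f=11, (2,1) g=2 f=9, (4,0) g=1 f=11]
step 4: expand (0,4) (f=9, h=2) → closed; open now [(0,5) g=8 f=9, (1,1) g=3 f=9, (1,2) g=6 f=11, (1,3) g=7 f=11, (1,4) g=8 f=11, (2,1) g=2 f=9, (4,0) g=1 f=11]

order=[(0,1) → (0,2) → (0,3) → (0,4)]; open=[(0,5) g=8 f=9, (1,1) g=3 f=9, (1,2) g=6 f=11, (1,3) g=7 f=11, (1,4) g=8 f=11, (2,1) g=2 f=9, (4,0) g=1 f=11]; closed=[(0,0), (0,1), (0,2), (0,3), (0,4), (1,0), (2,0), (3,0)]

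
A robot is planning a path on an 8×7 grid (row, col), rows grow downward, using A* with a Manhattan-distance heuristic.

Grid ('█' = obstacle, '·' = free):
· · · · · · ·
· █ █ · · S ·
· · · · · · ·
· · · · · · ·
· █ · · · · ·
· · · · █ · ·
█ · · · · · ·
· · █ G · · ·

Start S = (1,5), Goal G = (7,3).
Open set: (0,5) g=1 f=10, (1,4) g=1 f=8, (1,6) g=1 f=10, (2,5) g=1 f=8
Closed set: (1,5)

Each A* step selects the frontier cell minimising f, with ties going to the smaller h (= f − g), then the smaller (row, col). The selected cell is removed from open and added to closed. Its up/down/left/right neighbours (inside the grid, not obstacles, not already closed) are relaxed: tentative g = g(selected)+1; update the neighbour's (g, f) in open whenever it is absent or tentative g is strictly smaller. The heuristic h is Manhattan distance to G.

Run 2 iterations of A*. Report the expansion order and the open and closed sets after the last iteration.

order=[(1,4) → (1,3)]; open=[(0,3) g=3 f=10, (0,4) g=2 f=10, (0,5) g=1 f=10, (1,6) g=1 f=10, (2,3) g=3 f=8, (2,4) g=2 f=8, (2,5) g=1 f=8]; closed=[(1,3), (1,4), (1,5)]

step 1: expand (1,4) (f=8, h=7) → closed; open now [(0,4) g=2 f=10, (0,5) g=1 f=10, (1,3) g=2 f=8, (1,6) g=1 f=10, (2,4) g=2 f=8, (2,5) g=1 f=8]
step 2: expand (1,3) (f=8, h=6) → closed; open now [(0,3) g=3 f=10, (0,4) g=2 f=10, (0,5) g=1 f=10, (1,6) g=1 f=10, (2,3) g=3 f=8, (2,4) g=2 f=8, (2,5) g=1 f=8]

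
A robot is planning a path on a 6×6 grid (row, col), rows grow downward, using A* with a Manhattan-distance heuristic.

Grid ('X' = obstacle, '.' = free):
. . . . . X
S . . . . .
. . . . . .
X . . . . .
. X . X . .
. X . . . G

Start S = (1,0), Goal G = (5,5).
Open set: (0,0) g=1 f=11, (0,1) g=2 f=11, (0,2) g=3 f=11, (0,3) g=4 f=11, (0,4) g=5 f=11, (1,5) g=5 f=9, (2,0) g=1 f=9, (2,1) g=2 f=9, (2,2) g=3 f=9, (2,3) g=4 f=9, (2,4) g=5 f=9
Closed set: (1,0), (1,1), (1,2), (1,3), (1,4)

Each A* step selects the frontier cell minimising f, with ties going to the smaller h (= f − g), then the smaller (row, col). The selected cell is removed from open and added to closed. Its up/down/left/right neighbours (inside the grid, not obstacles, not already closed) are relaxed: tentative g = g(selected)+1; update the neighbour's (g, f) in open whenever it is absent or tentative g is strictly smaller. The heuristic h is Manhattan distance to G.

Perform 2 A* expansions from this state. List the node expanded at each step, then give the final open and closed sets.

order=[(1,5) → (2,5)]; open=[(0,0) g=1 f=11, (0,1) g=2 f=11, (0,2) g=3 f=11, (0,3) g=4 f=11, (0,4) g=5 f=11, (2,0) g=1 f=9, (2,1) g=2 f=9, (2,2) g=3 f=9, (2,3) g=4 f=9, (2,4) g=5 f=9, (3,5) g=7 f=9]; closed=[(1,0), (1,1), (1,2), (1,3), (1,4), (1,5), (2,5)]

step 1: expand (1,5) (f=9, h=4) → closed; open now [(0,0) g=1 f=11, (0,1) g=2 f=11, (0,2) g=3 f=11, (0,3) g=4 f=11, (0,4) g=5 f=11, (2,0) g=1 f=9, (2,1) g=2 f=9, (2,2) g=3 f=9, (2,3) g=4 f=9, (2,4) g=5 f=9, (2,5) g=6 f=9]
step 2: expand (2,5) (f=9, h=3) → closed; open now [(0,0) g=1 f=11, (0,1) g=2 f=11, (0,2) g=3 f=11, (0,3) g=4 f=11, (0,4) g=5 f=11, (2,0) g=1 f=9, (2,1) g=2 f=9, (2,2) g=3 f=9, (2,3) g=4 f=9, (2,4) g=5 f=9, (3,5) g=7 f=9]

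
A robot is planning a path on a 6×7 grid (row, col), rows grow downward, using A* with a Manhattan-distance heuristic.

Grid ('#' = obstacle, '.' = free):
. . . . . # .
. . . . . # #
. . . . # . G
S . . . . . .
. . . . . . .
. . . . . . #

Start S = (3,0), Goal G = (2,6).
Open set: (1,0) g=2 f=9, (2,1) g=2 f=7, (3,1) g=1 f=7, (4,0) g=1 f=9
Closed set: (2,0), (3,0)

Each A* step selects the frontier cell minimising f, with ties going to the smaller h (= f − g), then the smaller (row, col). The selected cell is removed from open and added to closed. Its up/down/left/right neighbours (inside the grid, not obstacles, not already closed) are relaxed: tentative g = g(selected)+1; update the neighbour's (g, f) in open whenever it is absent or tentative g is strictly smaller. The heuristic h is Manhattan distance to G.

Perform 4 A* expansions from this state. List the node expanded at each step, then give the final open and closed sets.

order=[(2,1) → (2,2) → (2,3) → (3,1)]; open=[(1,0) g=2 f=9, (1,1) g=3 f=9, (1,2) g=4 f=9, (1,3) g=5 f=9, (3,2) g=2 f=7, (3,3) g=5 f=9, (4,0) g=1 f=9, (4,1) g=2 f=9]; closed=[(2,0), (2,1), (2,2), (2,3), (3,0), (3,1)]

step 1: expand (2,1) (f=7, h=5) → closed; open now [(1,0) g=2 f=9, (1,1) g=3 f=9, (2,2) g=3 f=7, (3,1) g=1 f=7, (4,0) g=1 f=9]
step 2: expand (2,2) (f=7, h=4) → closed; open now [(1,0) g=2 f=9, (1,1) g=3 f=9, (1,2) g=4 f=9, (2,3) g=4 f=7, (3,1) g=1 f=7, (3,2) g=4 f=9, (4,0) g=1 f=9]
step 3: expand (2,3) (f=7, h=3) → closed; open now [(1,0) g=2 f=9, (1,1) g=3 f=9, (1,2) g=4 f=9, (1,3) g=5 f=9, (3,1) g=1 f=7, (3,2) g=4 f=9, (3,3) g=5 f=9, (4,0) g=1 f=9]
step 4: expand (3,1) (f=7, h=6) → closed; open now [(1,0) g=2 f=9, (1,1) g=3 f=9, (1,2) g=4 f=9, (1,3) g=5 f=9, (3,2) g=2 f=7, (3,3) g=5 f=9, (4,0) g=1 f=9, (4,1) g=2 f=9]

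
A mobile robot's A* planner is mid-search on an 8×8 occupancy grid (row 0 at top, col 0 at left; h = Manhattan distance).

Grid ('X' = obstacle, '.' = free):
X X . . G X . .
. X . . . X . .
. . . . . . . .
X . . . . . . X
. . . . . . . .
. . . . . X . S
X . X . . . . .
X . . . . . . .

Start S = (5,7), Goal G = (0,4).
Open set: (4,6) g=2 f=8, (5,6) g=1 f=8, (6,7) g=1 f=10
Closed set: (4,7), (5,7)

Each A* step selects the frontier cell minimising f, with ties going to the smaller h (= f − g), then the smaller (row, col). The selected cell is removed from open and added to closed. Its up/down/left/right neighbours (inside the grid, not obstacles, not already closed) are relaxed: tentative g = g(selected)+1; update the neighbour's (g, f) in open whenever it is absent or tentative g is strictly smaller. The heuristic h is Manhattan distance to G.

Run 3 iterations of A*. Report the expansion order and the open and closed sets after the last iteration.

order=[(4,6) → (3,6) → (2,6)]; open=[(1,6) g=5 f=8, (2,5) g=5 f=8, (2,7) g=5 f=10, (3,5) g=4 f=8, (4,5) g=3 f=8, (5,6) g=1 f=8, (6,7) g=1 f=10]; closed=[(2,6), (3,6), (4,6), (4,7), (5,7)]

step 1: expand (4,6) (f=8, h=6) → closed; open now [(3,6) g=3 f=8, (4,5) g=3 f=8, (5,6) g=1 f=8, (6,7) g=1 f=10]
step 2: expand (3,6) (f=8, h=5) → closed; open now [(2,6) g=4 f=8, (3,5) g=4 f=8, (4,5) g=3 f=8, (5,6) g=1 f=8, (6,7) g=1 f=10]
step 3: expand (2,6) (f=8, h=4) → closed; open now [(1,6) g=5 f=8, (2,5) g=5 f=8, (2,7) g=5 f=10, (3,5) g=4 f=8, (4,5) g=3 f=8, (5,6) g=1 f=8, (6,7) g=1 f=10]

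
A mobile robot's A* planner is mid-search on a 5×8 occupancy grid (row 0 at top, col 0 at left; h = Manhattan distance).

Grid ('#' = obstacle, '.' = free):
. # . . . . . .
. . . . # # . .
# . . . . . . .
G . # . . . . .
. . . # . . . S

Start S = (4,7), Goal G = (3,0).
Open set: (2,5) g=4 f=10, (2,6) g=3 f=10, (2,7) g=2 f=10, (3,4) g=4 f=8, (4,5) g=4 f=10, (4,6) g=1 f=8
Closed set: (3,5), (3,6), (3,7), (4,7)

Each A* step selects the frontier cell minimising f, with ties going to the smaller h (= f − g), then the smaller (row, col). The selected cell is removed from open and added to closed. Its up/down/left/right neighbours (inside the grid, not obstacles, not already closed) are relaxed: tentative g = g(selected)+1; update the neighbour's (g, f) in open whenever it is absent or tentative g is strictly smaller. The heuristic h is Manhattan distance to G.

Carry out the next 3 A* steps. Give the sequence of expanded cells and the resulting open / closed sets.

step 1: expand (3,4) (f=8, h=4) → closed; open now [(2,4) g=5 f=10, (2,5) g=4 f=10, (2,6) g=3 f=10, (2,7) g=2 f=10, (3,3) g=5 f=8, (4,4) g=5 f=10, (4,5) g=4 f=10, (4,6) g=1 f=8]
step 2: expand (3,3) (f=8, h=3) → closed; open now [(2,3) g=6 f=10, (2,4) g=5 f=10, (2,5) g=4 f=10, (2,6) g=3 f=10, (2,7) g=2 f=10, (4,4) g=5 f=10, (4,5) g=4 f=10, (4,6) g=1 f=8]
step 3: expand (4,6) (f=8, h=7) → closed; open now [(2,3) g=6 f=10, (2,4) g=5 f=10, (2,5) g=4 f=10, (2,6) g=3 f=10, (2,7) g=2 f=10, (4,4) g=5 f=10, (4,5) g=2 f=8]

order=[(3,4) → (3,3) → (4,6)]; open=[(2,3) g=6 f=10, (2,4) g=5 f=10, (2,5) g=4 f=10, (2,6) g=3 f=10, (2,7) g=2 f=10, (4,4) g=5 f=10, (4,5) g=2 f=8]; closed=[(3,3), (3,4), (3,5), (3,6), (3,7), (4,6), (4,7)]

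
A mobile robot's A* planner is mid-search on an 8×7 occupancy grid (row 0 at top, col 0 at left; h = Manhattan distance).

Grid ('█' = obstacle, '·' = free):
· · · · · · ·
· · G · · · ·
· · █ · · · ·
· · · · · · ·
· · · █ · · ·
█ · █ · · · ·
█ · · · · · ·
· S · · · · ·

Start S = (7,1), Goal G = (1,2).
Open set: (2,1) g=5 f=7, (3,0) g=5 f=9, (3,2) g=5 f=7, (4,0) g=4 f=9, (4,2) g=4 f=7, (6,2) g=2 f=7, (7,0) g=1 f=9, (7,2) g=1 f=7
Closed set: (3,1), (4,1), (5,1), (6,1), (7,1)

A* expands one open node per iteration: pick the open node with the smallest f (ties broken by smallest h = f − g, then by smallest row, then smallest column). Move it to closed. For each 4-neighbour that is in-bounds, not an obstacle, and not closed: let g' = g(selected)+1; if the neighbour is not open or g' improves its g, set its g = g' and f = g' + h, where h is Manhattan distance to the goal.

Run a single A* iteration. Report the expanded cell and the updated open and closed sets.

expanded=(2,1); open=[(1,1) g=6 f=7, (2,0) g=6 f=9, (3,0) g=5 f=9, (3,2) g=5 f=7, (4,0) g=4 f=9, (4,2) g=4 f=7, (6,2) g=2 f=7, (7,0) g=1 f=9, (7,2) g=1 f=7]; closed=[(2,1), (3,1), (4,1), (5,1), (6,1), (7,1)]

step 1: expand (2,1) (f=7, h=2) → closed; open now [(1,1) g=6 f=7, (2,0) g=6 f=9, (3,0) g=5 f=9, (3,2) g=5 f=7, (4,0) g=4 f=9, (4,2) g=4 f=7, (6,2) g=2 f=7, (7,0) g=1 f=9, (7,2) g=1 f=7]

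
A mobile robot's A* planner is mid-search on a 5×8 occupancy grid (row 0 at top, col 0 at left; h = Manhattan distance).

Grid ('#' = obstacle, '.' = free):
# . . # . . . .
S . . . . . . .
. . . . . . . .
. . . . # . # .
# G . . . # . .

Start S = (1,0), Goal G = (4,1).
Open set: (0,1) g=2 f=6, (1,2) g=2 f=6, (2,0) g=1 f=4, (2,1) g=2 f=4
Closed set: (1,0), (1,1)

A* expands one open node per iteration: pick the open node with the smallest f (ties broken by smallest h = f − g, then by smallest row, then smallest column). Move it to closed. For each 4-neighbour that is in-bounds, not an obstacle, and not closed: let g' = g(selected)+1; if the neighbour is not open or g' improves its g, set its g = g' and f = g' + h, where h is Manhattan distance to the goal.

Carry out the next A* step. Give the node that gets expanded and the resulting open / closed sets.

step 1: expand (2,1) (f=4, h=2) → closed; open now [(0,1) g=2 f=6, (1,2) g=2 f=6, (2,0) g=1 f=4, (2,2) g=3 f=6, (3,1) g=3 f=4]

expanded=(2,1); open=[(0,1) g=2 f=6, (1,2) g=2 f=6, (2,0) g=1 f=4, (2,2) g=3 f=6, (3,1) g=3 f=4]; closed=[(1,0), (1,1), (2,1)]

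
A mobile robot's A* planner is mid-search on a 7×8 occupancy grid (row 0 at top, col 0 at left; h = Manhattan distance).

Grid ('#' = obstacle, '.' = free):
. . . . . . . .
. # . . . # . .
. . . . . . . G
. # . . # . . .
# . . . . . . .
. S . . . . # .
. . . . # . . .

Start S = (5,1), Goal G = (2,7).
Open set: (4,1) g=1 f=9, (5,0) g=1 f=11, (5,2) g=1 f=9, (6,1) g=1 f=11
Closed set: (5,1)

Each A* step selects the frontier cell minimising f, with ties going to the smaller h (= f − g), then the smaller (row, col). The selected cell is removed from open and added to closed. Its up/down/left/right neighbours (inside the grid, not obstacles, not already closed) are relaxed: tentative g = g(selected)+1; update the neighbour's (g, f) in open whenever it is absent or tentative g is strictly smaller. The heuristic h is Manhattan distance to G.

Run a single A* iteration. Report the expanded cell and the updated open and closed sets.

expanded=(4,1); open=[(4,2) g=2 f=9, (5,0) g=1 f=11, (5,2) g=1 f=9, (6,1) g=1 f=11]; closed=[(4,1), (5,1)]

step 1: expand (4,1) (f=9, h=8) → closed; open now [(4,2) g=2 f=9, (5,0) g=1 f=11, (5,2) g=1 f=9, (6,1) g=1 f=11]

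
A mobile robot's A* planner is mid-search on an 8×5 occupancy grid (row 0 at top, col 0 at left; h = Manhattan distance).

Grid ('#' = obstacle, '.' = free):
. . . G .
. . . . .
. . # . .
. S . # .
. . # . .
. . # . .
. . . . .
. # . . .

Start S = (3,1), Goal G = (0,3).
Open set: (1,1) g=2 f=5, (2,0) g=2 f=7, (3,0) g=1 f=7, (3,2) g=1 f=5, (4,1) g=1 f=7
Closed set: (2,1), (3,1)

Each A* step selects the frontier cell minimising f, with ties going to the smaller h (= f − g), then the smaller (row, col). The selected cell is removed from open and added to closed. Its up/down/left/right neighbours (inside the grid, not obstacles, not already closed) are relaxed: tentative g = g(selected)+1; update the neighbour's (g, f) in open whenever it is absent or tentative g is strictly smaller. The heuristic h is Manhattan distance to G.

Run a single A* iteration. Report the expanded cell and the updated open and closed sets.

expanded=(1,1); open=[(0,1) g=3 f=5, (1,0) g=3 f=7, (1,2) g=3 f=5, (2,0) g=2 f=7, (3,0) g=1 f=7, (3,2) g=1 f=5, (4,1) g=1 f=7]; closed=[(1,1), (2,1), (3,1)]

step 1: expand (1,1) (f=5, h=3) → closed; open now [(0,1) g=3 f=5, (1,0) g=3 f=7, (1,2) g=3 f=5, (2,0) g=2 f=7, (3,0) g=1 f=7, (3,2) g=1 f=5, (4,1) g=1 f=7]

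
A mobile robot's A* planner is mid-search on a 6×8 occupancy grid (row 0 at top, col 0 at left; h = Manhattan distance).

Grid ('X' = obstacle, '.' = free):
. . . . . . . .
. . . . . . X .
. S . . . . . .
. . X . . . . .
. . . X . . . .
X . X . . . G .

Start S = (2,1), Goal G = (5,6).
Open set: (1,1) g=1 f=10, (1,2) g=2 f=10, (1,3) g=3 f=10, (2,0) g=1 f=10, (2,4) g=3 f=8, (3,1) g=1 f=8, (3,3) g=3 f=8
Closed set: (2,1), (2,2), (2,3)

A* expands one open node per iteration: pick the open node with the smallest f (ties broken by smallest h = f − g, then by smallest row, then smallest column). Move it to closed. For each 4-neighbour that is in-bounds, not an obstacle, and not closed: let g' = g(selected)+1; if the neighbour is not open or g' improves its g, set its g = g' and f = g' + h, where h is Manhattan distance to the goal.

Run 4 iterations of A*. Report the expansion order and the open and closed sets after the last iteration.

order=[(2,4) → (2,5) → (2,6) → (3,6)]; open=[(1,1) g=1 f=10, (1,2) g=2 f=10, (1,3) g=3 f=10, (1,4) g=4 f=10, (1,5) g=5 f=10, (2,0) g=1 f=10, (2,7) g=6 f=10, (3,1) g=1 f=8, (3,3) g=3 f=8, (3,4) g=4 f=8, (3,5) g=5 f=8, (3,7) g=7 f=10, (4,6) g=7 f=8]; closed=[(2,1), (2,2), (2,3), (2,4), (2,5), (2,6), (3,6)]

step 1: expand (2,4) (f=8, h=5) → closed; open now [(1,1) g=1 f=10, (1,2) g=2 f=10, (1,3) g=3 f=10, (1,4) g=4 f=10, (2,0) g=1 f=10, (2,5) g=4 f=8, (3,1) g=1 f=8, (3,3) g=3 f=8, (3,4) g=4 f=8]
step 2: expand (2,5) (f=8, h=4) → closed; open now [(1,1) g=1 f=10, (1,2) g=2 f=10, (1,3) g=3 f=10, (1,4) g=4 f=10, (1,5) g=5 f=10, (2,0) g=1 f=10, (2,6) g=5 f=8, (3,1) g=1 f=8, (3,3) g=3 f=8, (3,4) g=4 f=8, (3,5) g=5 f=8]
step 3: expand (2,6) (f=8, h=3) → closed; open now [(1,1) g=1 f=10, (1,2) g=2 f=10, (1,3) g=3 f=10, (1,4) g=4 f=10, (1,5) g=5 f=10, (2,0) g=1 f=10, (2,7) g=6 f=10, (3,1) g=1 f=8, (3,3) g=3 f=8, (3,4) g=4 f=8, (3,5) g=5 f=8, (3,6) g=6 f=8]
step 4: expand (3,6) (f=8, h=2) → closed; open now [(1,1) g=1 f=10, (1,2) g=2 f=10, (1,3) g=3 f=10, (1,4) g=4 f=10, (1,5) g=5 f=10, (2,0) g=1 f=10, (2,7) g=6 f=10, (3,1) g=1 f=8, (3,3) g=3 f=8, (3,4) g=4 f=8, (3,5) g=5 f=8, (3,7) g=7 f=10, (4,6) g=7 f=8]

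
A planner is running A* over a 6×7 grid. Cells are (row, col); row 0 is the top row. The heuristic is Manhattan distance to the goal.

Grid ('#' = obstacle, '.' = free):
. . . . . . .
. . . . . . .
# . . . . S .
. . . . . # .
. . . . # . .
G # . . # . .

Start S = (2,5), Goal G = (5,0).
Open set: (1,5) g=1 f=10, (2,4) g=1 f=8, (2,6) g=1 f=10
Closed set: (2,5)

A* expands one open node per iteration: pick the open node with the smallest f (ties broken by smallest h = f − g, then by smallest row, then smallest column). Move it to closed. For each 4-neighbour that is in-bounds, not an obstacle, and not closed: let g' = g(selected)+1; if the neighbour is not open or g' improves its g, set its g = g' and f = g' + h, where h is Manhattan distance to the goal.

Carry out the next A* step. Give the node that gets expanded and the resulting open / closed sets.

expanded=(2,4); open=[(1,4) g=2 f=10, (1,5) g=1 f=10, (2,3) g=2 f=8, (2,6) g=1 f=10, (3,4) g=2 f=8]; closed=[(2,4), (2,5)]

step 1: expand (2,4) (f=8, h=7) → closed; open now [(1,4) g=2 f=10, (1,5) g=1 f=10, (2,3) g=2 f=8, (2,6) g=1 f=10, (3,4) g=2 f=8]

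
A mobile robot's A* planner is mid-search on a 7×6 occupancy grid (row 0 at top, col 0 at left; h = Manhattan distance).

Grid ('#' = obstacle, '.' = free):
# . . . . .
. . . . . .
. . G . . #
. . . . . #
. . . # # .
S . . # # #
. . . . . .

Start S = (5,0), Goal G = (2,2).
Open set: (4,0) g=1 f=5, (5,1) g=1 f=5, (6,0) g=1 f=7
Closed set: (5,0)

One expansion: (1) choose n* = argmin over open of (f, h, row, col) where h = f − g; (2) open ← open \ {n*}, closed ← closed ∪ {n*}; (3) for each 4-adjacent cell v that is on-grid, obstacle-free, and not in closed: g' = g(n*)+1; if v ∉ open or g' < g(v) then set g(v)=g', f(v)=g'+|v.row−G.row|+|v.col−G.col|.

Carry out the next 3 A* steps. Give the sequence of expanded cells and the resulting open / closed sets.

order=[(4,0) → (3,0) → (2,0)]; open=[(1,0) g=4 f=7, (2,1) g=4 f=5, (3,1) g=3 f=5, (4,1) g=2 f=5, (5,1) g=1 f=5, (6,0) g=1 f=7]; closed=[(2,0), (3,0), (4,0), (5,0)]

step 1: expand (4,0) (f=5, h=4) → closed; open now [(3,0) g=2 f=5, (4,1) g=2 f=5, (5,1) g=1 f=5, (6,0) g=1 f=7]
step 2: expand (3,0) (f=5, h=3) → closed; open now [(2,0) g=3 f=5, (3,1) g=3 f=5, (4,1) g=2 f=5, (5,1) g=1 f=5, (6,0) g=1 f=7]
step 3: expand (2,0) (f=5, h=2) → closed; open now [(1,0) g=4 f=7, (2,1) g=4 f=5, (3,1) g=3 f=5, (4,1) g=2 f=5, (5,1) g=1 f=5, (6,0) g=1 f=7]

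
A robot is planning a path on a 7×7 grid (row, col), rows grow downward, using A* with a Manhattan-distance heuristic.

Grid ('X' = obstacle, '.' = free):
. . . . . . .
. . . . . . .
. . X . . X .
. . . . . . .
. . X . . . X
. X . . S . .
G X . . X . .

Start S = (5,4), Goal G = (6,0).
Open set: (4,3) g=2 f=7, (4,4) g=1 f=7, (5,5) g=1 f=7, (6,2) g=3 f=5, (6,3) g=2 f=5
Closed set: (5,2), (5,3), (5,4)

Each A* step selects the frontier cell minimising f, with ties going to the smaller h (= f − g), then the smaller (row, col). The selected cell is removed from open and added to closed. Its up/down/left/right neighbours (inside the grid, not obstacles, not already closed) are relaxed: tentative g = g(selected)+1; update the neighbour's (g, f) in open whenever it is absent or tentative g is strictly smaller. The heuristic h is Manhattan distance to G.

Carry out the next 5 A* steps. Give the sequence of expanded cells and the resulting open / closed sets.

order=[(6,2) → (6,3) → (4,3) → (4,4) → (5,5)]; open=[(3,3) g=3 f=9, (3,4) g=2 f=9, (4,5) g=2 f=9, (5,6) g=2 f=9, (6,5) g=2 f=7]; closed=[(4,3), (4,4), (5,2), (5,3), (5,4), (5,5), (6,2), (6,3)]

step 1: expand (6,2) (f=5, h=2) → closed; open now [(4,3) g=2 f=7, (4,4) g=1 f=7, (5,5) g=1 f=7, (6,3) g=2 f=5]
step 2: expand (6,3) (f=5, h=3) → closed; open now [(4,3) g=2 f=7, (4,4) g=1 f=7, (5,5) g=1 f=7]
step 3: expand (4,3) (f=7, h=5) → closed; open now [(3,3) g=3 f=9, (4,4) g=1 f=7, (5,5) g=1 f=7]
step 4: expand (4,4) (f=7, h=6) → closed; open now [(3,3) g=3 f=9, (3,4) g=2 f=9, (4,5) g=2 f=9, (5,5) g=1 f=7]
step 5: expand (5,5) (f=7, h=6) → closed; open now [(3,3) g=3 f=9, (3,4) g=2 f=9, (4,5) g=2 f=9, (5,6) g=2 f=9, (6,5) g=2 f=7]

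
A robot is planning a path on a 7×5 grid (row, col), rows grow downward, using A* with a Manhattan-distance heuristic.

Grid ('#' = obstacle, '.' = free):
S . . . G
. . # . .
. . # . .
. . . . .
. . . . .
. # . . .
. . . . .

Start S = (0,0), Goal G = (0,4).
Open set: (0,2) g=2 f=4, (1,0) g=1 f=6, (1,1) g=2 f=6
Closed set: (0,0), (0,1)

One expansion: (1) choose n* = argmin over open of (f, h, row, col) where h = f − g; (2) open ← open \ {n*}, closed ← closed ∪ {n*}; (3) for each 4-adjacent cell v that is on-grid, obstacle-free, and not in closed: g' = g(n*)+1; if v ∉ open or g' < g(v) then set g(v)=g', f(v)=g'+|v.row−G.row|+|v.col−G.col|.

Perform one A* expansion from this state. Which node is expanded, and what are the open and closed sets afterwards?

step 1: expand (0,2) (f=4, h=2) → closed; open now [(0,3) g=3 f=4, (1,0) g=1 f=6, (1,1) g=2 f=6]

expanded=(0,2); open=[(0,3) g=3 f=4, (1,0) g=1 f=6, (1,1) g=2 f=6]; closed=[(0,0), (0,1), (0,2)]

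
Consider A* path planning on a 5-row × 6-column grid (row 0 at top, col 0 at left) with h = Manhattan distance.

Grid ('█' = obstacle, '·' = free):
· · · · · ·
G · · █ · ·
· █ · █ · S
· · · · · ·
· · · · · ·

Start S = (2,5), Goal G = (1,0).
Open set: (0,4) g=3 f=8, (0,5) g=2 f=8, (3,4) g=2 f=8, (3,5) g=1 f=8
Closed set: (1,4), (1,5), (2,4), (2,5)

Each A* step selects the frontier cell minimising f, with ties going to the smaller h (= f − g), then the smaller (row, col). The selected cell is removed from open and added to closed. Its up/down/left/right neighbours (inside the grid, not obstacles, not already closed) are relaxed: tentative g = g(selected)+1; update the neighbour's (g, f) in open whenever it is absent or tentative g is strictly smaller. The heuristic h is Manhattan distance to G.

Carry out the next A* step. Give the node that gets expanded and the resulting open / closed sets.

step 1: expand (0,4) (f=8, h=5) → closed; open now [(0,3) g=4 f=8, (0,5) g=2 f=8, (3,4) g=2 f=8, (3,5) g=1 f=8]

expanded=(0,4); open=[(0,3) g=4 f=8, (0,5) g=2 f=8, (3,4) g=2 f=8, (3,5) g=1 f=8]; closed=[(0,4), (1,4), (1,5), (2,4), (2,5)]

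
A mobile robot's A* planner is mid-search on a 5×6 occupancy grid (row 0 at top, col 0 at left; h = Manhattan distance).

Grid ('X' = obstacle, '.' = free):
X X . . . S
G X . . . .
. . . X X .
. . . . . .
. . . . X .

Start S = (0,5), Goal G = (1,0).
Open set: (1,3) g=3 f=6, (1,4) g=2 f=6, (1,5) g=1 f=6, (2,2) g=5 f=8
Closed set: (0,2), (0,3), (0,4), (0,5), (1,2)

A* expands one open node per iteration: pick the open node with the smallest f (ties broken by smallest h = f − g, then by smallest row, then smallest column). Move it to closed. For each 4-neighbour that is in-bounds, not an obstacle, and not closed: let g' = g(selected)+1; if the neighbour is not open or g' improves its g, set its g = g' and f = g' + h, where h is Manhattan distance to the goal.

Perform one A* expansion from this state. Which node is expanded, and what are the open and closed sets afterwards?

step 1: expand (1,3) (f=6, h=3) → closed; open now [(1,4) g=2 f=6, (1,5) g=1 f=6, (2,2) g=5 f=8]

expanded=(1,3); open=[(1,4) g=2 f=6, (1,5) g=1 f=6, (2,2) g=5 f=8]; closed=[(0,2), (0,3), (0,4), (0,5), (1,2), (1,3)]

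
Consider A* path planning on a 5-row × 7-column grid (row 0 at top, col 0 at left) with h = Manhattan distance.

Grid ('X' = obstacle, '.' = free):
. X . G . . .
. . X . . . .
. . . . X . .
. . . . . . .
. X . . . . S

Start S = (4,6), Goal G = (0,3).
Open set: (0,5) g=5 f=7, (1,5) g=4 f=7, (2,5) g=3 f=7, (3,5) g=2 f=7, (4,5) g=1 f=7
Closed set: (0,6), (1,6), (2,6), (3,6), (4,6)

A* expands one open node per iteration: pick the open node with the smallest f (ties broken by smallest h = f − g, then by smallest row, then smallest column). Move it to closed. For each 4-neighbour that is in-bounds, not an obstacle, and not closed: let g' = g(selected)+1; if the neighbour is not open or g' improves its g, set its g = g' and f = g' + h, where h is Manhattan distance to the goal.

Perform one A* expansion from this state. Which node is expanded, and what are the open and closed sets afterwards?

expanded=(0,5); open=[(0,4) g=6 f=7, (1,5) g=4 f=7, (2,5) g=3 f=7, (3,5) g=2 f=7, (4,5) g=1 f=7]; closed=[(0,5), (0,6), (1,6), (2,6), (3,6), (4,6)]

step 1: expand (0,5) (f=7, h=2) → closed; open now [(0,4) g=6 f=7, (1,5) g=4 f=7, (2,5) g=3 f=7, (3,5) g=2 f=7, (4,5) g=1 f=7]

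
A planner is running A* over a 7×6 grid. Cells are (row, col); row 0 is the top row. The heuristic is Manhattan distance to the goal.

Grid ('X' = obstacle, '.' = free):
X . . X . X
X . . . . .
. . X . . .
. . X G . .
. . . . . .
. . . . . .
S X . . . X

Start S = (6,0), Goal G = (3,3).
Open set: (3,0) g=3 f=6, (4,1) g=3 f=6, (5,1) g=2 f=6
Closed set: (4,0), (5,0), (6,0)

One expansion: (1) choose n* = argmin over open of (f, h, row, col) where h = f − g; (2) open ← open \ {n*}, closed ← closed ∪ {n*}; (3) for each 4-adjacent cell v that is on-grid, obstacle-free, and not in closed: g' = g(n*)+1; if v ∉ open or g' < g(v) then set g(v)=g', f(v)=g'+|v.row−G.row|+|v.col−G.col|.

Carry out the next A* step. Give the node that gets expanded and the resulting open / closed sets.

step 1: expand (3,0) (f=6, h=3) → closed; open now [(2,0) g=4 f=8, (3,1) g=4 f=6, (4,1) g=3 f=6, (5,1) g=2 f=6]

expanded=(3,0); open=[(2,0) g=4 f=8, (3,1) g=4 f=6, (4,1) g=3 f=6, (5,1) g=2 f=6]; closed=[(3,0), (4,0), (5,0), (6,0)]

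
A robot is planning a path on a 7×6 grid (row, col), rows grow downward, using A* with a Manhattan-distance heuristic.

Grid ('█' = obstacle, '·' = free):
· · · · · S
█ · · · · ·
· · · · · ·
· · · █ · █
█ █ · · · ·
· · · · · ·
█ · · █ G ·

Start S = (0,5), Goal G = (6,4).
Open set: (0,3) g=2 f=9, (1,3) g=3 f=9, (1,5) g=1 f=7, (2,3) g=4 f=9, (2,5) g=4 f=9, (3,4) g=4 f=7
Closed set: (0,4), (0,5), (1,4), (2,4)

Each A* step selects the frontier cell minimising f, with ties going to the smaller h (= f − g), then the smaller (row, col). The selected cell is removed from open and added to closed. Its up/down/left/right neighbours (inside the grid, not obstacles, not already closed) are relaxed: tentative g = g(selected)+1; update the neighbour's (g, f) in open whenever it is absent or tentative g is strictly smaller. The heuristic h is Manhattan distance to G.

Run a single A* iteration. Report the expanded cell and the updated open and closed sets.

expanded=(3,4); open=[(0,3) g=2 f=9, (1,3) g=3 f=9, (1,5) g=1 f=7, (2,3) g=4 f=9, (2,5) g=4 f=9, (4,4) g=5 f=7]; closed=[(0,4), (0,5), (1,4), (2,4), (3,4)]

step 1: expand (3,4) (f=7, h=3) → closed; open now [(0,3) g=2 f=9, (1,3) g=3 f=9, (1,5) g=1 f=7, (2,3) g=4 f=9, (2,5) g=4 f=9, (4,4) g=5 f=7]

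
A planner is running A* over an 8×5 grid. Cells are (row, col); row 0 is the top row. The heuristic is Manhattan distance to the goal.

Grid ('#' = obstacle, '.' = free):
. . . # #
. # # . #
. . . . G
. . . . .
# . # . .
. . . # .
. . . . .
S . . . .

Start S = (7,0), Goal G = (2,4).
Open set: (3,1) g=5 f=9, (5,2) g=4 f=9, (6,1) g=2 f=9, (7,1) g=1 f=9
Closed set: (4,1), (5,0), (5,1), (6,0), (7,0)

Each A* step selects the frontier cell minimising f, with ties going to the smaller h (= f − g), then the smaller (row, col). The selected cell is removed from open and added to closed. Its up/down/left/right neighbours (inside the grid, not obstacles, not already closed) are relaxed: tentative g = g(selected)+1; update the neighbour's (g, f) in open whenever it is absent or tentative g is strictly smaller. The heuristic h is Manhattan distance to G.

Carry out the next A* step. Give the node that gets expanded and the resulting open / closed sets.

step 1: expand (3,1) (f=9, h=4) → closed; open now [(2,1) g=6 f=9, (3,0) g=6 f=11, (3,2) g=6 f=9, (5,2) g=4 f=9, (6,1) g=2 f=9, (7,1) g=1 f=9]

expanded=(3,1); open=[(2,1) g=6 f=9, (3,0) g=6 f=11, (3,2) g=6 f=9, (5,2) g=4 f=9, (6,1) g=2 f=9, (7,1) g=1 f=9]; closed=[(3,1), (4,1), (5,0), (5,1), (6,0), (7,0)]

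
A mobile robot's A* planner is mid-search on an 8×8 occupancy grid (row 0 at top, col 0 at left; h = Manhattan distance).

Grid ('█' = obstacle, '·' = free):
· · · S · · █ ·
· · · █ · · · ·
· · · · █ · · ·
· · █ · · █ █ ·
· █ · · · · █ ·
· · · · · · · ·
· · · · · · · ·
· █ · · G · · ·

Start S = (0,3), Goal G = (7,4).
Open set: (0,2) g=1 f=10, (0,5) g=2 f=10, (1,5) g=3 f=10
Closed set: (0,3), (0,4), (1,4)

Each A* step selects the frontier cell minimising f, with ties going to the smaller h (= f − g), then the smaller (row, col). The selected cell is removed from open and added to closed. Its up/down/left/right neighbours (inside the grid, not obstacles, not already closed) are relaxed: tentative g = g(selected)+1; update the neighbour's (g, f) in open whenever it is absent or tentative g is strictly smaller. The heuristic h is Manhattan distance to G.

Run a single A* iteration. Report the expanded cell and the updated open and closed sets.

step 1: expand (1,5) (f=10, h=7) → closed; open now [(0,2) g=1 f=10, (0,5) g=2 f=10, (1,6) g=4 f=12, (2,5) g=4 f=10]

expanded=(1,5); open=[(0,2) g=1 f=10, (0,5) g=2 f=10, (1,6) g=4 f=12, (2,5) g=4 f=10]; closed=[(0,3), (0,4), (1,4), (1,5)]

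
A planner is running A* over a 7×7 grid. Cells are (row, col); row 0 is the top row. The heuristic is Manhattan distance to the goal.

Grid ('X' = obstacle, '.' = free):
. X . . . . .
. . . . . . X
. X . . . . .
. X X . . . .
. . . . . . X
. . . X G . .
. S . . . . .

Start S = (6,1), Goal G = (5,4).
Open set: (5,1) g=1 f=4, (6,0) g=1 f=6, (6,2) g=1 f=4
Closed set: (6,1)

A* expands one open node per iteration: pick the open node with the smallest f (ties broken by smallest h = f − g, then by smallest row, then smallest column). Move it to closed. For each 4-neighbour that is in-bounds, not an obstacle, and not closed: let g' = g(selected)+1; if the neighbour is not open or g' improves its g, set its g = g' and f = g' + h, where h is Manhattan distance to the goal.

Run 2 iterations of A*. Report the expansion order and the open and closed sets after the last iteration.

order=[(5,1) → (5,2)]; open=[(4,1) g=2 f=6, (4,2) g=3 f=6, (5,0) g=2 f=6, (6,0) g=1 f=6, (6,2) g=1 f=4]; closed=[(5,1), (5,2), (6,1)]

step 1: expand (5,1) (f=4, h=3) → closed; open now [(4,1) g=2 f=6, (5,0) g=2 f=6, (5,2) g=2 f=4, (6,0) g=1 f=6, (6,2) g=1 f=4]
step 2: expand (5,2) (f=4, h=2) → closed; open now [(4,1) g=2 f=6, (4,2) g=3 f=6, (5,0) g=2 f=6, (6,0) g=1 f=6, (6,2) g=1 f=4]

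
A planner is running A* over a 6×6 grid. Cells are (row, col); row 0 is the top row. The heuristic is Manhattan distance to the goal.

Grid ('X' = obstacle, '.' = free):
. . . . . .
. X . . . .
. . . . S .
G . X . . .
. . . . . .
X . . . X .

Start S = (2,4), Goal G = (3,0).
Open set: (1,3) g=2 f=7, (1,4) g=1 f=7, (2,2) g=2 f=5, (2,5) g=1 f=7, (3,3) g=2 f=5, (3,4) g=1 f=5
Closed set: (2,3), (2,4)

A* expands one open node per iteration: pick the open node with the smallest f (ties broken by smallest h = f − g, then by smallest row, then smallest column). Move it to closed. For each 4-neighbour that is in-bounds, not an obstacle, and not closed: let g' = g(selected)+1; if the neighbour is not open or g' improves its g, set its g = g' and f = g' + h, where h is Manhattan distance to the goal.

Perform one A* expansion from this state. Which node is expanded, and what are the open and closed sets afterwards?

expanded=(2,2); open=[(1,2) g=3 f=7, (1,3) g=2 f=7, (1,4) g=1 f=7, (2,1) g=3 f=5, (2,5) g=1 f=7, (3,3) g=2 f=5, (3,4) g=1 f=5]; closed=[(2,2), (2,3), (2,4)]

step 1: expand (2,2) (f=5, h=3) → closed; open now [(1,2) g=3 f=7, (1,3) g=2 f=7, (1,4) g=1 f=7, (2,1) g=3 f=5, (2,5) g=1 f=7, (3,3) g=2 f=5, (3,4) g=1 f=5]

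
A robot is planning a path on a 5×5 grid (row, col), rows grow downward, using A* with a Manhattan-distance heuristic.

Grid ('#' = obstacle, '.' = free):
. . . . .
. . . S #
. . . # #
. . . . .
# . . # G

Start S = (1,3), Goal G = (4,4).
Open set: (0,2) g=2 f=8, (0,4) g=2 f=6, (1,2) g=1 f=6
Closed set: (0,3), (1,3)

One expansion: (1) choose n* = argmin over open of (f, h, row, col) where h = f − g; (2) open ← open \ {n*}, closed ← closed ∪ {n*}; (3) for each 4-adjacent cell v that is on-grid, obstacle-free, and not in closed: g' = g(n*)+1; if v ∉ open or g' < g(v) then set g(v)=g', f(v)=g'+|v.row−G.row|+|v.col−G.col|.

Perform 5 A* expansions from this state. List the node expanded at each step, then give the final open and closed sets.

order=[(0,4) → (1,2) → (2,2) → (3,2) → (3,3)]; open=[(0,2) g=2 f=8, (1,1) g=2 f=8, (2,1) g=3 f=8, (3,1) g=4 f=8, (3,4) g=5 f=6, (4,2) g=4 f=6]; closed=[(0,3), (0,4), (1,2), (1,3), (2,2), (3,2), (3,3)]

step 1: expand (0,4) (f=6, h=4) → closed; open now [(0,2) g=2 f=8, (1,2) g=1 f=6]
step 2: expand (1,2) (f=6, h=5) → closed; open now [(0,2) g=2 f=8, (1,1) g=2 f=8, (2,2) g=2 f=6]
step 3: expand (2,2) (f=6, h=4) → closed; open now [(0,2) g=2 f=8, (1,1) g=2 f=8, (2,1) g=3 f=8, (3,2) g=3 f=6]
step 4: expand (3,2) (f=6, h=3) → closed; open now [(0,2) g=2 f=8, (1,1) g=2 f=8, (2,1) g=3 f=8, (3,1) g=4 f=8, (3,3) g=4 f=6, (4,2) g=4 f=6]
step 5: expand (3,3) (f=6, h=2) → closed; open now [(0,2) g=2 f=8, (1,1) g=2 f=8, (2,1) g=3 f=8, (3,1) g=4 f=8, (3,4) g=5 f=6, (4,2) g=4 f=6]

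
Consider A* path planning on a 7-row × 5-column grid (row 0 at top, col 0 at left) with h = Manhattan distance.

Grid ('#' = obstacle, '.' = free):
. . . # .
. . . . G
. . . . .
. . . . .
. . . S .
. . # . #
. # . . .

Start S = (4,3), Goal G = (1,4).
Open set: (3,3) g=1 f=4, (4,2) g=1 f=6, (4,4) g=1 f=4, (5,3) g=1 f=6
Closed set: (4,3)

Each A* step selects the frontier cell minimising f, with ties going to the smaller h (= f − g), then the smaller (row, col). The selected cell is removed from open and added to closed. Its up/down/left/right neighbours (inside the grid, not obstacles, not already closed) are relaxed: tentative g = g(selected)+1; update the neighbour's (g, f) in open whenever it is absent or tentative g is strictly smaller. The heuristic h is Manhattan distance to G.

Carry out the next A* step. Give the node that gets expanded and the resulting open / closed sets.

step 1: expand (3,3) (f=4, h=3) → closed; open now [(2,3) g=2 f=4, (3,2) g=2 f=6, (3,4) g=2 f=4, (4,2) g=1 f=6, (4,4) g=1 f=4, (5,3) g=1 f=6]

expanded=(3,3); open=[(2,3) g=2 f=4, (3,2) g=2 f=6, (3,4) g=2 f=4, (4,2) g=1 f=6, (4,4) g=1 f=4, (5,3) g=1 f=6]; closed=[(3,3), (4,3)]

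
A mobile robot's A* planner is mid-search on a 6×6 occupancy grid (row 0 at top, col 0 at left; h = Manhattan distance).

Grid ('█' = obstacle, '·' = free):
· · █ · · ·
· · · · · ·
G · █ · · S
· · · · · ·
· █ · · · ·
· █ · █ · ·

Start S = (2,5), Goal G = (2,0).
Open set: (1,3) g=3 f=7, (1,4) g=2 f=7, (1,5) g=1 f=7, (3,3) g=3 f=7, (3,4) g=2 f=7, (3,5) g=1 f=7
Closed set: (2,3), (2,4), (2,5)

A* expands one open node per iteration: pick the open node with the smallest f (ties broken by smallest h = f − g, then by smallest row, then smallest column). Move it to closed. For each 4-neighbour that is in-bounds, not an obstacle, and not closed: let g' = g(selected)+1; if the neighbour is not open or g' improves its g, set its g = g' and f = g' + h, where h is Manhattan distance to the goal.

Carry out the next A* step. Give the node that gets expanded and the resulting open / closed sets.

step 1: expand (1,3) (f=7, h=4) → closed; open now [(0,3) g=4 f=9, (1,2) g=4 f=7, (1,4) g=2 f=7, (1,5) g=1 f=7, (3,3) g=3 f=7, (3,4) g=2 f=7, (3,5) g=1 f=7]

expanded=(1,3); open=[(0,3) g=4 f=9, (1,2) g=4 f=7, (1,4) g=2 f=7, (1,5) g=1 f=7, (3,3) g=3 f=7, (3,4) g=2 f=7, (3,5) g=1 f=7]; closed=[(1,3), (2,3), (2,4), (2,5)]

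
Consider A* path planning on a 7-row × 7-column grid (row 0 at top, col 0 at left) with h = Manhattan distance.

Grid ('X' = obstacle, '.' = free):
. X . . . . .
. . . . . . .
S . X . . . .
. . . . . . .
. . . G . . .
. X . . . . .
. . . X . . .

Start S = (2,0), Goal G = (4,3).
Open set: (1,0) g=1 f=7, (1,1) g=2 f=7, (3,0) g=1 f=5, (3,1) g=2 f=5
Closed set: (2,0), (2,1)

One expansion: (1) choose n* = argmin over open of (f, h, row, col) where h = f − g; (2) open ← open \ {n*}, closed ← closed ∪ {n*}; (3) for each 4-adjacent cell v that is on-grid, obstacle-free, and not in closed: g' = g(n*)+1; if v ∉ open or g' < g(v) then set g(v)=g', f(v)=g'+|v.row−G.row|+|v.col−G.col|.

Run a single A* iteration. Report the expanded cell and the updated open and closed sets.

expanded=(3,1); open=[(1,0) g=1 f=7, (1,1) g=2 f=7, (3,0) g=1 f=5, (3,2) g=3 f=5, (4,1) g=3 f=5]; closed=[(2,0), (2,1), (3,1)]

step 1: expand (3,1) (f=5, h=3) → closed; open now [(1,0) g=1 f=7, (1,1) g=2 f=7, (3,0) g=1 f=5, (3,2) g=3 f=5, (4,1) g=3 f=5]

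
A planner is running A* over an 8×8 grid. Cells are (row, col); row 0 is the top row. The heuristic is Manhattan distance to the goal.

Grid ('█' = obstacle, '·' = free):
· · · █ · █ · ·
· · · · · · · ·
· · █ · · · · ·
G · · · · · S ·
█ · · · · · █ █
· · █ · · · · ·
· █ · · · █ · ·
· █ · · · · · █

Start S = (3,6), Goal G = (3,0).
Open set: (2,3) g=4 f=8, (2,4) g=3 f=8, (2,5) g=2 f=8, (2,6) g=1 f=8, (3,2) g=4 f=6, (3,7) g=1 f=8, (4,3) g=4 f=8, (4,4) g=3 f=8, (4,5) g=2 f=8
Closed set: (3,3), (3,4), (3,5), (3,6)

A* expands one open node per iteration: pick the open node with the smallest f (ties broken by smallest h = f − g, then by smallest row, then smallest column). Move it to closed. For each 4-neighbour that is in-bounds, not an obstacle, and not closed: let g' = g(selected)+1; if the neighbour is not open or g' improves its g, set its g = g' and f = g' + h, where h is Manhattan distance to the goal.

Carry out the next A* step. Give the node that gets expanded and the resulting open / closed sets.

expanded=(3,2); open=[(2,3) g=4 f=8, (2,4) g=3 f=8, (2,5) g=2 f=8, (2,6) g=1 f=8, (3,1) g=5 f=6, (3,7) g=1 f=8, (4,2) g=5 f=8, (4,3) g=4 f=8, (4,4) g=3 f=8, (4,5) g=2 f=8]; closed=[(3,2), (3,3), (3,4), (3,5), (3,6)]

step 1: expand (3,2) (f=6, h=2) → closed; open now [(2,3) g=4 f=8, (2,4) g=3 f=8, (2,5) g=2 f=8, (2,6) g=1 f=8, (3,1) g=5 f=6, (3,7) g=1 f=8, (4,2) g=5 f=8, (4,3) g=4 f=8, (4,4) g=3 f=8, (4,5) g=2 f=8]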